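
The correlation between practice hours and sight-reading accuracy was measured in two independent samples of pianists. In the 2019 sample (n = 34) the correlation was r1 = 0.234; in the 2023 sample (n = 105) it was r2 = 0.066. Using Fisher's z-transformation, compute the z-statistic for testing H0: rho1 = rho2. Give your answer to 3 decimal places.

0.840

z1 = atanh(0.234) = 0.238417,  z2 = atanh(0.066) = 0.066096
SE = √(1/(n1−3) + 1/(n2−3)) = √(1/31 + 1/102) = √(0.0322581 + 0.0098039) = √0.0420620 = 0.205090
z = (z1 − z2)/SE = (0.238417 − 0.066096) / 0.205090 = 0.172321 / 0.205090 = 0.840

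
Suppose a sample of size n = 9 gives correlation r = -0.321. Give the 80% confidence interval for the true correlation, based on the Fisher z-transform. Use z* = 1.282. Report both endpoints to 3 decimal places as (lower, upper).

(-0.694, 0.188)

z_r = atanh(-0.321) = -0.332762;  SE = 1/√(n−3) = 1/√6 = 0.408248
z-limits: -0.332762 ± 1.282·0.408248 = -0.332762 ± 0.523374 = [-0.856136, 0.190612]
ρ-limits: (tanh -0.856136, tanh 0.190612) = (-0.694, 0.188)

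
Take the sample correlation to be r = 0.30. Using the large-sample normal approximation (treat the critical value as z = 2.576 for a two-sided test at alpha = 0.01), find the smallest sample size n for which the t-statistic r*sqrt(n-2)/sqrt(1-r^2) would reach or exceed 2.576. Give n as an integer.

r√(n−2)/√(1−r²) ≥ 2.576  ⇔  n−2 ≥ (2.576)²·(1−r²)/r²
(1−r²)/r² = (1−0.0900)/0.0900 = 10.1111
n ≥ 2 + 6.635776·10.1111 = 2 + 67.0950 = 69.0950
⌈69.0950⌉ = 70

70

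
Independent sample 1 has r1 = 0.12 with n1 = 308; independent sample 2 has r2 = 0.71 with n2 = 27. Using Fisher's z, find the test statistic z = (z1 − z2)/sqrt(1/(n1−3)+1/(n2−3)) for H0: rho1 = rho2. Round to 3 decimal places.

-3.616

Fisher z-transforms: z1 = atanh(0.12) = 0.120581, z2 = atanh(0.71) = 0.887184; difference d = -0.766603
Var(d) = 1/305 + 1/24 = 0.0032787 + 0.0416667 = 0.0449454
z = d/√Var(d) = -0.766603 / √0.0449454 = -0.766603 / 0.212003 = -3.616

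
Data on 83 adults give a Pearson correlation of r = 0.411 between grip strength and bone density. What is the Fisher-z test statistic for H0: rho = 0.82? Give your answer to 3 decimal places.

Fisher z: atanh(0.411) = 0.436814, atanh(0.82) = 1.156817
z = (z_r − z_0)·√(n−3) = (0.436814 − 1.156817)·√80 = -0.720003 · 8.944272 = -6.440

-6.440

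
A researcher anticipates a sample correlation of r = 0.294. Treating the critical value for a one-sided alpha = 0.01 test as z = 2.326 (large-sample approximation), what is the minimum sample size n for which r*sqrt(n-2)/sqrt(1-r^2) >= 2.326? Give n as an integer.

r√(n−2)/√(1−r²) ≥ 2.326  ⇔  n−2 ≥ (2.326)²·(1−r²)/r²
(1−r²)/r² = (1−0.086436)/0.086436 = 10.5693
n ≥ 2 + 5.410276·10.5693 = 2 + 57.1828 = 59.1828
⌈59.1828⌉ = 60

60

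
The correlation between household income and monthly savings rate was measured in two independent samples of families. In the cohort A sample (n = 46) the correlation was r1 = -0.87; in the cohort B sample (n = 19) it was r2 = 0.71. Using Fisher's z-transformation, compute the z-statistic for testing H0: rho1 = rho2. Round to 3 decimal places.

Fisher z-transforms: z1 = atanh(-0.87) = -1.333080, z2 = atanh(0.71) = 0.887184; difference d = -2.220264
Var(d) = 1/43 + 1/16 = 0.0232558 + 0.0625000 = 0.0857558
z = d/√Var(d) = -2.220264 / √0.0857558 = -2.220264 / 0.292841 = -7.582

-7.582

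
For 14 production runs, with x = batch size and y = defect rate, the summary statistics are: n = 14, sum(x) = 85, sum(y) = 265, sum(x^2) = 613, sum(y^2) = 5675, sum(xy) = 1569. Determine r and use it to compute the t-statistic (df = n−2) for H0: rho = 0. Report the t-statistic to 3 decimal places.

S_xy = nΣxy − ΣxΣy = 14·1569 − 85·265 = 21966 − 22525 = -559
S_xx = nΣx² − (Σx)² = 14·613 − 85² = 8582 − 7225 = 1357
S_yy = nΣy² − (Σy)² = 14·5675 − 265² = 79450 − 70225 = 9225
r = S_xy / √(S_xx·S_yy) = -559 / √(1357·9225) = -559 / √12518325 = -559 / 3538.1245 = -0.1580
t = r·√(n−2)/√(1−r²) = -0.1580·√12 / √(1−0.024964) = -0.547328 / 0.987439 = -0.554

-0.554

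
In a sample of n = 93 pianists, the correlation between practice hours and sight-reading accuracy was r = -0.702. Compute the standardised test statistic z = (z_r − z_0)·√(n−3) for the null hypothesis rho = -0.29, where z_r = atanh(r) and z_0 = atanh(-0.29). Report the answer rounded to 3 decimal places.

-5.433

z_r = atanh(-0.702) = -0.871233,  z_0 = atanh(-0.29) = -0.298566
SE = 1/√(n−3) = 1/√90 = 0.105409
z = (z_r − z_0)/SE = (-0.871233 − (-0.298566)) / 0.105409 = -0.572667 / 0.105409 = -5.433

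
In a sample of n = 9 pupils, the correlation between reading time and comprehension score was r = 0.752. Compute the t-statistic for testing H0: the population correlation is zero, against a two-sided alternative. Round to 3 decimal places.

3.018

t = r·√(n−2) / √(1−r²) with r = 0.752, n = 9
  = 0.752·√7 / √(1 − 0.565504)
  = 0.752·2.645751 / 0.659163
  = 1.989605 / 0.659163 = 3.018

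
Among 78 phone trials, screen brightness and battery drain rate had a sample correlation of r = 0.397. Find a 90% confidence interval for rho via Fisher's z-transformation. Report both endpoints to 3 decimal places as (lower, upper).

(0.226, 0.544)

Fisher z: z_r = atanh(r) = ½·ln((1+0.397)/(1−0.397)) = 0.420083
SE(z) = 1/√(n−3) = 1/√75 = 0.115470
90% ⇒ z* = 1.645; margin = 1.645·0.115470 = 0.189948
CI on z-scale: (0.230135, 0.610031)
Back-transform: tanh(0.230135) = 0.226156, tanh(0.610031) = 0.544149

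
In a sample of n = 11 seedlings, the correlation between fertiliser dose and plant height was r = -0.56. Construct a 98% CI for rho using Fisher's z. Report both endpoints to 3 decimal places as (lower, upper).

z_r = atanh(-0.56) = -0.632833;  SE = 1/√(n−3) = 1/√8 = 0.353553
z-limits: -0.632833 ± 2.326·0.353553 = -0.632833 ± 0.822364 = [-1.455197, 0.189531]
ρ-limits: (tanh -1.455197, tanh 0.189531) = (-0.897, 0.187)

(-0.897, 0.187)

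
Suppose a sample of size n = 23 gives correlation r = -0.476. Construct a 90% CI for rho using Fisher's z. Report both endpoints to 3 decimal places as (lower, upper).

(-0.709, -0.149)

z_r = atanh(-0.476) = -0.517800;  SE = 1/√(n−3) = 1/√20 = 0.223607
z-limits: -0.517800 ± 1.645·0.223607 = -0.517800 ± 0.367834 = [-0.885634, -0.149966]
ρ-limits: (tanh -0.885634, tanh -0.149966) = (-0.709, -0.149)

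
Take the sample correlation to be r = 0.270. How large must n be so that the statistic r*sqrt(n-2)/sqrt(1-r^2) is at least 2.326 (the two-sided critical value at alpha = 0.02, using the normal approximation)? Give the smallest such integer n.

71

Need r·√(n−2)/√(1−r²) ≥ 2.326
√(n−2) ≥ 2.326·√(1−0.072900) / 0.270 = 2.326·0.962860 / 0.270 = 8.2949
n−2 ≥ 68.8054  ⇒  n ≥ 70.8054
Smallest integer n = 71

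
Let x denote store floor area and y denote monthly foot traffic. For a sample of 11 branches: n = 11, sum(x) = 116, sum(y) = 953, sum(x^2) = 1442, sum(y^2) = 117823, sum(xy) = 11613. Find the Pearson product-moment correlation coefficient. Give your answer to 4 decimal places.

0.5629

S_xy = nΣxy − ΣxΣy = 11·11613 − 116·953 = 127743 − 110548 = 17195
S_xx = nΣx² − (Σx)² = 11·1442 − 116² = 15862 − 13456 = 2406
S_yy = nΣy² − (Σy)² = 11·117823 − 953² = 1296053 − 908209 = 387844
r = S_xy / √(S_xx·S_yy) = 17195 / √(2406·387844) = 17195 / √933152664 = 17195 / 30547.5476 = 0.5629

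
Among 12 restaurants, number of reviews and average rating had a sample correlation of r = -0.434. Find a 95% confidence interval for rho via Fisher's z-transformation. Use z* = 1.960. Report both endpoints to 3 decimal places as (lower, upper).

Fisher z: z_r = atanh(r) = ½·ln((1+(-0.434))/(1−(-0.434))) = -0.464814
SE(z) = 1/√(n−3) = 1/√9 = 0.333333
95% ⇒ z* = 1.960; margin = 1.960·0.333333 = 0.653333
CI on z-scale: (-1.118147, 0.188519)
Back-transform: tanh(-1.118147) = -0.806923, tanh(0.188519) = 0.186317

(-0.807, 0.186)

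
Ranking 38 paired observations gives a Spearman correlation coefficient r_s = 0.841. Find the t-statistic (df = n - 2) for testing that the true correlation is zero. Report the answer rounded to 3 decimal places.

9.327

t = r_s·√(n−2) / √(1−r_s²) with r_s = 0.841, n = 38
  = 0.841·√36 / √(1 − 0.707281)
  = 0.841·6.000000 / 0.541035
  = 5.046000 / 0.541035 = 9.327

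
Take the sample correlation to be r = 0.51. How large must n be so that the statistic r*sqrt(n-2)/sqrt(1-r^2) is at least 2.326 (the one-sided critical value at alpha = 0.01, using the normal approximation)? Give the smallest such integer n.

18

Need r·√(n−2)/√(1−r²) ≥ 2.326
√(n−2) ≥ 2.326·√(1−0.2601) / 0.51 = 2.326·0.860174 / 0.51 = 3.9231
n−2 ≥ 15.3907  ⇒  n ≥ 17.3907
Smallest integer n = 18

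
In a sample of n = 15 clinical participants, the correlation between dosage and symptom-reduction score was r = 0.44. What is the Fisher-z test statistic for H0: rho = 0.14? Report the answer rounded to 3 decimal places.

1.148

Fisher z: atanh(0.44) = 0.472231, atanh(0.14) = 0.140926
z = (z_r − z_0)·√(n−3) = (0.472231 − 0.140926)·√12 = 0.331305 · 3.464102 = 1.148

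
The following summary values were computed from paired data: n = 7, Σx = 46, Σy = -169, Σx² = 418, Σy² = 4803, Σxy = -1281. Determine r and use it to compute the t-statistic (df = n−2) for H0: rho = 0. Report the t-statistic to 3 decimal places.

S_xy = nΣxy − ΣxΣy = 7·(-1281) − 46·(-169) = -8967 − (-7774) = -1193
S_xx = nΣx² − (Σx)² = 7·418 − 46² = 2926 − 2116 = 810
S_yy = nΣy² − (Σy)² = 7·4803 − (-169)² = 33621 − 28561 = 5060
r = S_xy / √(S_xx·S_yy) = -1193 / √(810·5060) = -1193 / √4098600 = -1193 / 2024.4999 = -0.5893
t = r·√(n−2)/√(1−r²) = -0.5893·√5 / √(1−0.347274) = -1.317715 / 0.807915 = -1.631

-1.631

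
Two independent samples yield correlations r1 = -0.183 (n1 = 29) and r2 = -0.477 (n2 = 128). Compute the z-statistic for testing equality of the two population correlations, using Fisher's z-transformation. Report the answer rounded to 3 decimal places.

1.550

Fisher z-transforms: z1 = atanh(-0.183) = -0.185085, z2 = atanh(-0.477) = -0.519093; difference d = 0.334008
Var(d) = 1/26 + 1/125 = 0.0384615 + 0.0080000 = 0.0464615
z = d/√Var(d) = 0.334008 / √0.0464615 = 0.334008 / 0.215549 = 1.550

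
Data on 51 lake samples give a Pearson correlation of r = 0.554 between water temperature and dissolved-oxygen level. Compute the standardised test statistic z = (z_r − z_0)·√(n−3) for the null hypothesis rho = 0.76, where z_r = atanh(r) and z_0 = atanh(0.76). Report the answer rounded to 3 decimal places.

-2.578

Fisher z: atanh(0.554) = 0.624134, atanh(0.76) = 0.996215
z = (z_r − z_0)·√(n−3) = (0.624134 − 0.996215)·√48 = -0.372081 · 6.928203 = -2.578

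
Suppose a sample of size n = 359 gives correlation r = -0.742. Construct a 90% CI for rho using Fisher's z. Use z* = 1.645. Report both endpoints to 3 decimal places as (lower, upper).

Fisher z: z_r = atanh(r) = ½·ln((1+(-0.742))/(1−(-0.742))) = -0.954915
SE(z) = 1/√(n−3) = 1/√356 = 0.053000
90% ⇒ z* = 1.645; margin = 1.645·0.053000 = 0.087185
CI on z-scale: (-1.042100, -0.867730)
Back-transform: tanh(-1.042100) = -0.778716, tanh(-0.867730) = -0.700219

(-0.779, -0.700)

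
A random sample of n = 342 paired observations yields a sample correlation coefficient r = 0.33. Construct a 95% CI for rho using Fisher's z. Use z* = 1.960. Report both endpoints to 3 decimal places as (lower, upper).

(0.232, 0.421)

z_r = atanh(0.33) = 0.342828;  SE = 1/√(n−3) = 1/√339 = 0.054313
z-limits: 0.342828 ± 1.960·0.054313 = 0.342828 ± 0.106453 = [0.236375, 0.449281]
ρ-limits: (tanh 0.236375, tanh 0.449281) = (0.232, 0.421)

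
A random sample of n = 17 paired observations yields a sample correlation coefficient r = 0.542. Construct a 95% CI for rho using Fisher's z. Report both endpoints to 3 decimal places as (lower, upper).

z_r = atanh(0.542) = 0.606983;  SE = 1/√(n−3) = 1/√14 = 0.267261
z-limits: 0.606983 ± 1.960·0.267261 = 0.606983 ± 0.523832 = [0.083151, 1.130815]
ρ-limits: (tanh 0.083151, tanh 1.130815) = (0.083, 0.811)

(0.083, 0.811)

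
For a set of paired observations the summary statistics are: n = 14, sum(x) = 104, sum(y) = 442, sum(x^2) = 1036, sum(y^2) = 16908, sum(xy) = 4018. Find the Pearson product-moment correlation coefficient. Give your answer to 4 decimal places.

Numerator: nΣxy − (Σx)(Σy) = 14·4018 − (104)(442) = 10284
Denominator: √[(nΣx²−(Σx)²)(nΣy²−(Σy)²)]
  nΣx²−(Σx)² = 14·1036 − 10816 = 3688;  nΣy²−(Σy)² = 14·16908 − 195364 = 41348
  √(3688·41348) = √152491424 = 12348.7418
r = 10284 / 12348.7418 = 0.8328

0.8328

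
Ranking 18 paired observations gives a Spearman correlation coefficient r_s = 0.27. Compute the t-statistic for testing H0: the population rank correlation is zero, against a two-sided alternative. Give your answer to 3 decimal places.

1.122

t = r_s·√(n−2) / √(1−r_s²) with r_s = 0.27, n = 18
  = 0.27·√16 / √(1 − 0.0729)
  = 0.27·4.000000 / 0.962860
  = 1.080000 / 0.962860 = 1.122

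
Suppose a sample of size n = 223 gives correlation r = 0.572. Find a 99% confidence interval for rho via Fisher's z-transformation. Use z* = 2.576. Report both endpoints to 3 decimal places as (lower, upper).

(0.444, 0.677)

z_r = atanh(0.572) = 0.650490;  SE = 1/√(n−3) = 1/√220 = 0.067420
z-limits: 0.650490 ± 2.576·0.067420 = 0.650490 ± 0.173674 = [0.476816, 0.824164]
ρ-limits: (tanh 0.476816, tanh 0.824164) = (0.444, 0.677)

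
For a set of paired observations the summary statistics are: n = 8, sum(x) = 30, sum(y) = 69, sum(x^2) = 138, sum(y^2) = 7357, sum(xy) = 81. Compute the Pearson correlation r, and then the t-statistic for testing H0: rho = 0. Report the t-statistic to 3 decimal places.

S_xy = nΣxy − ΣxΣy = 8·81 − 30·69 = 648 − 2070 = -1422
S_xx = nΣx² − (Σx)² = 8·138 − 30² = 1104 − 900 = 204
S_yy = nΣy² − (Σy)² = 8·7357 − 69² = 58856 − 4761 = 54095
r = S_xy / √(S_xx·S_yy) = -1422 / √(204·54095) = -1422 / √11035380 = -1422 / 3321.9542 = -0.4281
t = r·√(n−2)/√(1−r²) = -0.4281·√6 / √(1−0.183270) = -1.048627 / 0.903731 = -1.160

-1.160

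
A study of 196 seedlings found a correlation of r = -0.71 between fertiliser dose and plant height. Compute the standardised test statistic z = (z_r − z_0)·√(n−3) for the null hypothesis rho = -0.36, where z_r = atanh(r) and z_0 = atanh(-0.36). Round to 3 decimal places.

Fisher z: atanh(-0.71) = -0.887184, atanh(-0.36) = -0.376886
z = (z_r − z_0)·√(n−3) = (-0.887184 − (-0.376886))·√193 = -0.510298 · 13.892444 = -7.089

-7.089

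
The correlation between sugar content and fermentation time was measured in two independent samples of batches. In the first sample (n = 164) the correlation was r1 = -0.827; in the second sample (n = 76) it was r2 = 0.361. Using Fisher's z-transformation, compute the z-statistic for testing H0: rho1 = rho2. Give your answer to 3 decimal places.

Fisher z-transforms: z1 = atanh(-0.827) = -1.178569, z2 = atanh(0.361) = 0.378035; difference d = -1.556604
Var(d) = 1/161 + 1/73 = 0.0062112 + 0.0136986 = 0.0199098
z = d/√Var(d) = -1.556604 / √0.0199098 = -1.556604 / 0.141102 = -11.032

-11.032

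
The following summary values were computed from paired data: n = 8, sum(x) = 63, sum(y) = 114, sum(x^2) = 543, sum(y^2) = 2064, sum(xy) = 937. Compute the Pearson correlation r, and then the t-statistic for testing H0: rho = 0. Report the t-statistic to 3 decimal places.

S_xy = nΣxy − ΣxΣy = 8·937 − 63·114 = 7496 − 7182 = 314
S_xx = nΣx² − (Σx)² = 8·543 − 63² = 4344 − 3969 = 375
S_yy = nΣy² − (Σy)² = 8·2064 − 114² = 16512 − 12996 = 3516
r = S_xy / √(S_xx·S_yy) = 314 / √(375·3516) = 314 / √1318500 = 314 / 1148.2596 = 0.2735
t = r·√(n−2)/√(1−r²) = 0.2735·√6 / √(1−0.074802) = 0.669935 / 0.961872 = 0.696

0.696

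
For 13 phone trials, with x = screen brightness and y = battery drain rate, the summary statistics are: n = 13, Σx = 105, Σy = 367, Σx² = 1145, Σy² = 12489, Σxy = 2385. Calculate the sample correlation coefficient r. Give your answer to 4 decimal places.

Numerator: nΣxy − (Σx)(Σy) = 13·2385 − (105)(367) = -7530
Denominator: √[(nΣx²−(Σx)²)(nΣy²−(Σy)²)]
  nΣx²−(Σx)² = 13·1145 − 11025 = 3860;  nΣy²−(Σy)² = 13·12489 − 134689 = 27668
  √(3860·27668) = √106798480 = 10334.3350
r = -7530 / 10334.3350 = -0.7286

-0.7286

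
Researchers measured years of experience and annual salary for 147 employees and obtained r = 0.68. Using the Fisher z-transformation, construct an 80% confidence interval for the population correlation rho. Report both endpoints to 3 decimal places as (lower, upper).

(0.618, 0.733)

z_r = atanh(0.68) = 0.829114;  SE = 1/√(n−3) = 1/√144 = 0.083333
z-limits: 0.829114 ± 1.282·0.083333 = 0.829114 ± 0.106833 = [0.722281, 0.935947]
ρ-limits: (tanh 0.722281, tanh 0.935947) = (0.618, 0.733)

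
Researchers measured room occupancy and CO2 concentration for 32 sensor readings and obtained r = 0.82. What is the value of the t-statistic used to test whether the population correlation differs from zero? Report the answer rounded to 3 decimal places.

7.847

1 − r² = 1 − 0.6724 = 0.3276;  √(1−r²) = 0.572364
√(n−2) = √30 = 5.477226
t = r·√(n−2)/√(1−r²) = 0.82 · 5.477226 / 0.572364 = 7.847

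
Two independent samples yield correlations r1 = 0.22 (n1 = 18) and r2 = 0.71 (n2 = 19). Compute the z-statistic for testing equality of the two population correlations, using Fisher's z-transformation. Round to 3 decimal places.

Fisher z-transforms: z1 = atanh(0.22) = 0.223656, z2 = atanh(0.71) = 0.887184; difference d = -0.663528
Var(d) = 1/15 + 1/16 = 0.0666667 + 0.0625000 = 0.1291667
z = d/√Var(d) = -0.663528 / √0.1291667 = -0.663528 / 0.359398 = -1.846

-1.846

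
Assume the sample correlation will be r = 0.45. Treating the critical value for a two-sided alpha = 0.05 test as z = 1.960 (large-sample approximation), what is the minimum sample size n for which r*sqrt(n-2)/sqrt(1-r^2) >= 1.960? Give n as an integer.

18

r√(n−2)/√(1−r²) ≥ 1.960  ⇔  n−2 ≥ (1.960)²·(1−r²)/r²
(1−r²)/r² = (1−0.2025)/0.2025 = 3.9383
n ≥ 2 + 3.8416·3.9383 = 2 + 15.1294 = 17.1294
⌈17.1294⌉ = 18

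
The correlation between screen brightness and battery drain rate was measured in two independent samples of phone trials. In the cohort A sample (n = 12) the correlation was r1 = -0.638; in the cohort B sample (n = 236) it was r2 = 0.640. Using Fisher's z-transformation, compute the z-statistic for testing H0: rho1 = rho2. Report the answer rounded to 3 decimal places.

-4.454

Fisher z-transforms: z1 = atanh(-0.638) = -0.754794, z2 = atanh(0.640) = 0.758174; difference d = -1.512968
Var(d) = 1/9 + 1/233 = 0.1111111 + 0.0042918 = 0.1154029
z = d/√Var(d) = -1.512968 / √0.1154029 = -1.512968 / 0.339710 = -4.454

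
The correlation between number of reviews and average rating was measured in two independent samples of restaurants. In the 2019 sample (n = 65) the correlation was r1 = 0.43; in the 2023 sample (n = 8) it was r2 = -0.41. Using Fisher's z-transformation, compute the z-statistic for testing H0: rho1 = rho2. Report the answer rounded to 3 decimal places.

1.926

z1 = atanh(0.43) = 0.459897,  z2 = atanh(-0.41) = -0.435611
SE = √(1/(n1−3) + 1/(n2−3)) = √(1/62 + 1/5) = √(0.0161290 + 0.2000000) = √0.2161290 = 0.464897
z = (z1 − z2)/SE = (0.459897 − (-0.435611)) / 0.464897 = 0.895508 / 0.464897 = 1.926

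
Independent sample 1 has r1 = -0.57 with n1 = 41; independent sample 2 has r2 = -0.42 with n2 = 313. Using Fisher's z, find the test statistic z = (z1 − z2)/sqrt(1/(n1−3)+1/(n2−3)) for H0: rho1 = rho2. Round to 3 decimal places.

z1 = atanh(-0.57) = -0.647523,  z2 = atanh(-0.42) = -0.447692
SE = √(1/(n1−3) + 1/(n2−3)) = √(1/38 + 1/310) = √(0.0263158 + 0.0032258) = √0.0295416 = 0.171877
z = (z1 − z2)/SE = (-0.647523 − (-0.447692)) / 0.171877 = -0.199831 / 0.171877 = -1.163

-1.163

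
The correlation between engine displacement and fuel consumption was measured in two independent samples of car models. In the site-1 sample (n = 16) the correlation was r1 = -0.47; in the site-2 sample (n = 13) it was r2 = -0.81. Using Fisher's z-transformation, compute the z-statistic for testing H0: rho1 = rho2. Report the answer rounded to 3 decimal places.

z1 = atanh(-0.47) = -0.510070,  z2 = atanh(-0.81) = -1.127029
SE = √(1/(n1−3) + 1/(n2−3)) = √(1/13 + 1/10) = √(0.0769231 + 0.1000000) = √0.1769231 = 0.420622
z = (z1 − z2)/SE = (-0.510070 − (-1.127029)) / 0.420622 = 0.616959 / 0.420622 = 1.467

1.467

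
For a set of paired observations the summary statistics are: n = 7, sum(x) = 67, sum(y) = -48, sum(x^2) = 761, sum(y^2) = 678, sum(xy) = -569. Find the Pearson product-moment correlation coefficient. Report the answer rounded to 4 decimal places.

-0.5362

S_xy = nΣxy − ΣxΣy = 7·(-569) − 67·(-48) = -3983 − (-3216) = -767
S_xx = nΣx² − (Σx)² = 7·761 − 67² = 5327 − 4489 = 838
S_yy = nΣy² − (Σy)² = 7·678 − (-48)² = 4746 − 2304 = 2442
r = S_xy / √(S_xx·S_yy) = -767 / √(838·2442) = -767 / √2046396 = -767 / 1430.5230 = -0.5362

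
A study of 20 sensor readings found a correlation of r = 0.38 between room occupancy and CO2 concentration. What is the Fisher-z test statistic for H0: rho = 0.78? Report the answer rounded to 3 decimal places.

-2.661

z_r = atanh(0.38) = 0.400060,  z_0 = atanh(0.78) = 1.045371
SE = 1/√(n−3) = 1/√17 = 0.242536
z = (z_r − z_0)/SE = (0.400060 − 1.045371) / 0.242536 = -0.645311 / 0.242536 = -2.661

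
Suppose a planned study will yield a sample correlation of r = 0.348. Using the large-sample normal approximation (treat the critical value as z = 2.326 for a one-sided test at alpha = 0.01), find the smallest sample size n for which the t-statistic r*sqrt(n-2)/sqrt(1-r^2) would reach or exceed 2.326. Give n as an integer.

r√(n−2)/√(1−r²) ≥ 2.326  ⇔  n−2 ≥ (2.326)²·(1−r²)/r²
(1−r²)/r² = (1−0.121104)/0.121104 = 7.2574
n ≥ 2 + 5.410276·7.2574 = 2 + 39.2645 = 41.2645
⌈41.2645⌉ = 42

42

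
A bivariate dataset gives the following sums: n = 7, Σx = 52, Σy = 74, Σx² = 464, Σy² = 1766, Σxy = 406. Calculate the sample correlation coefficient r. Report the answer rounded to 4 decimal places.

-0.5198

Numerator: nΣxy − (Σx)(Σy) = 7·406 − (52)(74) = -1006
Denominator: √[(nΣx²−(Σx)²)(nΣy²−(Σy)²)]
  nΣx²−(Σx)² = 7·464 − 2704 = 544;  nΣy²−(Σy)² = 7·1766 − 5476 = 6886
  √(544·6886) = √3745984 = 1935.4545
r = -1006 / 1935.4545 = -0.5198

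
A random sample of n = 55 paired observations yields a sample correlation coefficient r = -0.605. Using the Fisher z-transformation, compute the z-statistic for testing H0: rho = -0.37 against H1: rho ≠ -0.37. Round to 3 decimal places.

-2.254

z_r = atanh(-0.605) = -0.700997,  z_0 = atanh(-0.37) = -0.388423
SE = 1/√(n−3) = 1/√52 = 0.138675
z = (z_r − z_0)/SE = (-0.700997 − (-0.388423)) / 0.138675 = -0.312574 / 0.138675 = -2.254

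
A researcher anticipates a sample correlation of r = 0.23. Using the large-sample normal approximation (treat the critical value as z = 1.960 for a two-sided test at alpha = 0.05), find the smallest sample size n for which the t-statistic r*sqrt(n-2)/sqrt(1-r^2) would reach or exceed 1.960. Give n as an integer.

71

Need r·√(n−2)/√(1−r²) ≥ 1.960
√(n−2) ≥ 1.960·√(1−0.0529) / 0.23 = 1.960·0.973191 / 0.23 = 8.2933
n−2 ≥ 68.7788  ⇒  n ≥ 70.7788
Smallest integer n = 71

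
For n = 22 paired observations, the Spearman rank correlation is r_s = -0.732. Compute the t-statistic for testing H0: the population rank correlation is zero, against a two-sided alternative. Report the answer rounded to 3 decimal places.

-4.805

t = r_s·√(n−2) / √(1−r_s²) with r_s = -0.732, n = 22
  = -0.732·√20 / √(1 − 0.535824)
  = -0.732·4.472136 / 0.681305
  = -3.273604 / 0.681305 = -4.805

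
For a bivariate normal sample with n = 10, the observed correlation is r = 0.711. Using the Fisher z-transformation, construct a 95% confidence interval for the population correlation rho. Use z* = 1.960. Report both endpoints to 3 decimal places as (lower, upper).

(0.147, 0.926)

Fisher z: z_r = atanh(r) = ½·ln((1+0.711)/(1−0.711)) = 0.889203
SE(z) = 1/√(n−3) = 1/√7 = 0.377964
95% ⇒ z* = 1.960; margin = 1.960·0.377964 = 0.740809
CI on z-scale: (0.148394, 1.630012)
Back-transform: tanh(0.148394) = 0.147314, tanh(1.630012) = 0.926063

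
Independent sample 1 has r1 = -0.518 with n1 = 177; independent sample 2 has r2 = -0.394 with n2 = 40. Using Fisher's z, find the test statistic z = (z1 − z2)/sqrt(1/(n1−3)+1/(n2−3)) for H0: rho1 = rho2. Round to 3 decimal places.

Fisher z-transforms: z1 = atanh(-0.518) = -0.573602, z2 = atanh(-0.394) = -0.416526; difference d = -0.157076
Var(d) = 1/174 + 1/37 = 0.0057471 + 0.0270270 = 0.0327741
z = d/√Var(d) = -0.157076 / √0.0327741 = -0.157076 / 0.181036 = -0.868

-0.868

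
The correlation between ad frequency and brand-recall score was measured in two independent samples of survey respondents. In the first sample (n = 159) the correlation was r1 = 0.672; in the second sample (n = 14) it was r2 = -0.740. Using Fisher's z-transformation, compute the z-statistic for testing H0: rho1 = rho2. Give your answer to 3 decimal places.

5.657

Fisher z-transforms: z1 = atanh(0.672) = 0.814381, z2 = atanh(-0.740) = -0.950479; difference d = 1.764860
Var(d) = 1/156 + 1/11 = 0.0064103 + 0.0909091 = 0.0973194
z = d/√Var(d) = 1.764860 / √0.0973194 = 1.764860 / 0.311961 = 5.657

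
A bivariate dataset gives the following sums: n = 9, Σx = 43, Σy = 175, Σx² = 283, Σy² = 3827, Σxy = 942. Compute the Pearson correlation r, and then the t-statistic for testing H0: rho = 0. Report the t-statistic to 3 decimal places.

Numerator: nΣxy − (Σx)(Σy) = 9·942 − (43)(175) = 953
Denominator: √[(nΣx²−(Σx)²)(nΣy²−(Σy)²)]
  nΣx²−(Σx)² = 9·283 − 1849 = 698;  nΣy²−(Σy)² = 9·3827 − 30625 = 3818
  √(698·3818) = √2664964 = 1632.4717
r = 953 / 1632.4717 = 0.5838
t = r·√(n−2)/√(1−r²) = 0.5838·√7 / √(1−0.340822) = 1.544590 / 0.811898 = 1.902

1.902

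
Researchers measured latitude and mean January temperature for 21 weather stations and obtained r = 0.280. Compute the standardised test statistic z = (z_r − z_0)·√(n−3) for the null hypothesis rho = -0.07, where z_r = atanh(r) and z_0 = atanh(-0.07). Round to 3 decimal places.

z_r = atanh(0.280) = 0.287682,  z_0 = atanh(-0.07) = -0.070115
SE = 1/√(n−3) = 1/√18 = 0.235702
z = (z_r − z_0)/SE = (0.287682 − (-0.070115)) / 0.235702 = 0.357797 / 0.235702 = 1.518

1.518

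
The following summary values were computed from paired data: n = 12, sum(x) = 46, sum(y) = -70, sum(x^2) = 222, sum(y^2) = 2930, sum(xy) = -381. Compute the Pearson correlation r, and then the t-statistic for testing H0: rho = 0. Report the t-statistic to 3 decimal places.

-1.113

Numerator: nΣxy − (Σx)(Σy) = 12·(-381) − (46)(-70) = -1352
Denominator: √[(nΣx²−(Σx)²)(nΣy²−(Σy)²)]
  nΣx²−(Σx)² = 12·222 − 2116 = 548;  nΣy²−(Σy)² = 12·2930 − 4900 = 30260
  √(548·30260) = √16582480 = 4072.1591
r = -1352 / 4072.1591 = -0.3320
t = r·√(n−2)/√(1−r²) = -0.3320·√10 / √(1−0.110224) = -1.049876 / 0.943279 = -1.113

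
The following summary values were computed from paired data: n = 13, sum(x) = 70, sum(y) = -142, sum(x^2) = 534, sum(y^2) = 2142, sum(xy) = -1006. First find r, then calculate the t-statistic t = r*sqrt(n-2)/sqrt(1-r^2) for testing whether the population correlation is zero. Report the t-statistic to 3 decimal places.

-4.307

Numerator: nΣxy − (Σx)(Σy) = 13·(-1006) − (70)(-142) = -3138
Denominator: √[(nΣx²−(Σx)²)(nΣy²−(Σy)²)]
  nΣx²−(Σx)² = 13·534 − 4900 = 2042;  nΣy²−(Σy)² = 13·2142 − 20164 = 7682
  √(2042·7682) = √15686644 = 3960.6368
r = -3138 / 3960.6368 = -0.7923
t = r·√(n−2)/√(1−r²) = -0.7923·√11 / √(1−0.627739) = -2.627762 / 0.610132 = -4.307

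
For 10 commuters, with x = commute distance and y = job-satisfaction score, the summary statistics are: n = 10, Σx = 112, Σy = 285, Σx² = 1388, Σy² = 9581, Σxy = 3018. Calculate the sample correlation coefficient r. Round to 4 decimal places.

-0.3942

S_xy = nΣxy − ΣxΣy = 10·3018 − 112·285 = 30180 − 31920 = -1740
S_xx = nΣx² − (Σx)² = 10·1388 − 112² = 13880 − 12544 = 1336
S_yy = nΣy² − (Σy)² = 10·9581 − 285² = 95810 − 81225 = 14585
r = S_xy / √(S_xx·S_yy) = -1740 / √(1336·14585) = -1740 / √19485560 = -1740 / 4414.2451 = -0.3942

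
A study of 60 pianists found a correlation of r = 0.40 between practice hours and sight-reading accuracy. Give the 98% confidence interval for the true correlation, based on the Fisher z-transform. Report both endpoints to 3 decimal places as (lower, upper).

(0.115, 0.624)

z_r = atanh(0.40) = 0.423649;  SE = 1/√(n−3) = 1/√57 = 0.132453
z-limits: 0.423649 ± 2.326·0.132453 = 0.423649 ± 0.308086 = [0.115563, 0.731735]
ρ-limits: (tanh 0.115563, tanh 0.731735) = (0.115, 0.624)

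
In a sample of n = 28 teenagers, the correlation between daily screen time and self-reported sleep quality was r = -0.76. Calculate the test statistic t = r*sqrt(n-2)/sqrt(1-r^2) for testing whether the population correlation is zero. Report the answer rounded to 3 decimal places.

t = r·√(n−2) / √(1−r²) with r = -0.76, n = 28
  = -0.76·√26 / √(1 − 0.5776)
  = -0.76·5.099020 / 0.649923
  = -3.875255 / 0.649923 = -5.963

-5.963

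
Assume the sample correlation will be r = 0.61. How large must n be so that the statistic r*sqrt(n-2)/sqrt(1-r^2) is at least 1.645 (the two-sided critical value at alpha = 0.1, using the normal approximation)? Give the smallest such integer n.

Need r·√(n−2)/√(1−r²) ≥ 1.645
√(n−2) ≥ 1.645·√(1−0.3721) / 0.61 = 1.645·0.792401 / 0.61 = 2.1369
n−2 ≥ 4.5663  ⇒  n ≥ 6.5663
Smallest integer n = 7

7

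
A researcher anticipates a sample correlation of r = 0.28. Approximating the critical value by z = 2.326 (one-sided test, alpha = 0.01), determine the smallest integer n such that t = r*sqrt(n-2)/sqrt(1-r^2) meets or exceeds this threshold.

Need r·√(n−2)/√(1−r²) ≥ 2.326
√(n−2) ≥ 2.326·√(1−0.0784) / 0.28 = 2.326·0.960000 / 0.28 = 7.9749
n−2 ≥ 63.5990  ⇒  n ≥ 65.5990
Smallest integer n = 66

66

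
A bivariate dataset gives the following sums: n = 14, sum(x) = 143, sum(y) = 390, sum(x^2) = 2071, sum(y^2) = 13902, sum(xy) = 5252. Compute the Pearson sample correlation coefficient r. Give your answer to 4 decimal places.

0.9315

S_xy = nΣxy − ΣxΣy = 14·5252 − 143·390 = 73528 − 55770 = 17758
S_xx = nΣx² − (Σx)² = 14·2071 − 143² = 28994 − 20449 = 8545
S_yy = nΣy² − (Σy)² = 14·13902 − 390² = 194628 − 152100 = 42528
r = S_xy / √(S_xx·S_yy) = 17758 / √(8545·42528) = 17758 / √363401760 = 17758 / 19063.0994 = 0.9315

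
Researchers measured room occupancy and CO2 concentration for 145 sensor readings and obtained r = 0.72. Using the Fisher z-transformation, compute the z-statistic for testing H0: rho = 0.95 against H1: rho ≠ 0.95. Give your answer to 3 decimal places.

-11.012

Fisher z: atanh(0.72) = 0.907645, atanh(0.95) = 1.831781
z = (z_r − z_0)·√(n−3) = (0.907645 − 1.831781)·√142 = -0.924136 · 11.916375 = -11.012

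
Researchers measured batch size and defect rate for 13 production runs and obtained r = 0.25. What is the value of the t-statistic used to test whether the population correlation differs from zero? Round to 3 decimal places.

1 − r² = 1 − 0.0625 = 0.9375;  √(1−r²) = 0.968246
√(n−2) = √11 = 3.316625
t = r·√(n−2)/√(1−r²) = 0.25 · 3.316625 / 0.968246 = 0.856

0.856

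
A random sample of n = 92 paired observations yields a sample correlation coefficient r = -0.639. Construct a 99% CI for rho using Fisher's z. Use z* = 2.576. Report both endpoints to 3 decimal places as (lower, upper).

(-0.774, -0.449)

Fisher z: z_r = atanh(r) = ½·ln((1+(-0.639))/(1−(-0.639))) = -0.756482
SE(z) = 1/√(n−3) = 1/√89 = 0.106000
99% ⇒ z* = 2.576; margin = 2.576·0.106000 = 0.273056
CI on z-scale: (-1.029538, -0.483426)
Back-transform: tanh(-1.029538) = -0.773723, tanh(-0.483426) = -0.448983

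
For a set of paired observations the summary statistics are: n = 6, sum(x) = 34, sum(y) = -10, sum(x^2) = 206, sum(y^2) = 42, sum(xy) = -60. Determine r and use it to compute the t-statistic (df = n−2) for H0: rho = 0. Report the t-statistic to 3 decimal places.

S_xy = nΣxy − ΣxΣy = 6·(-60) − 34·(-10) = -360 − (-340) = -20
S_xx = nΣx² − (Σx)² = 6·206 − 34² = 1236 − 1156 = 80
S_yy = nΣy² − (Σy)² = 6·42 − (-10)² = 252 − 100 = 152
r = S_xy / √(S_xx·S_yy) = -20 / √(80·152) = -20 / √12160 = -20 / 110.2724 = -0.1814
t = r·√(n−2)/√(1−r²) = -0.1814·√4 / √(1−0.032906) = -0.362800 / 0.983409 = -0.369

-0.369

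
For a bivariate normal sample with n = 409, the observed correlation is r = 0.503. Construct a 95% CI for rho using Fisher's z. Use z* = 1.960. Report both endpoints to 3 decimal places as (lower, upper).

z_r = atanh(0.503) = 0.553314;  SE = 1/√(n−3) = 1/√406 = 0.049629
z-limits: 0.553314 ± 1.960·0.049629 = 0.553314 ± 0.097273 = [0.456041, 0.650587]
ρ-limits: (tanh 0.456041, tanh 0.650587) = (0.427, 0.572)

(0.427, 0.572)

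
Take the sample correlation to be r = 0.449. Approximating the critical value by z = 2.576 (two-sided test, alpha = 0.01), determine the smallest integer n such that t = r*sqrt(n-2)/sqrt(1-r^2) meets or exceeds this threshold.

29

r√(n−2)/√(1−r²) ≥ 2.576  ⇔  n−2 ≥ (2.576)²·(1−r²)/r²
(1−r²)/r² = (1−0.201601)/0.201601 = 3.9603
n ≥ 2 + 6.635776·3.9603 = 2 + 26.2797 = 28.2797
⌈28.2797⌉ = 29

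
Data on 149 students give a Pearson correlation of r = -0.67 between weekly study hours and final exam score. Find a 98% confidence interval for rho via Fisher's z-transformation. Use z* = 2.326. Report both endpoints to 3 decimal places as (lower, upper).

z_r = atanh(-0.67) = -0.810743;  SE = 1/√(n−3) = 1/√146 = 0.082761
z-limits: -0.810743 ± 2.326·0.082761 = -0.810743 ± 0.192502 = [-1.003245, -0.618241]
ρ-limits: (tanh -1.003245, tanh -0.618241) = (-0.763, -0.550)

(-0.763, -0.550)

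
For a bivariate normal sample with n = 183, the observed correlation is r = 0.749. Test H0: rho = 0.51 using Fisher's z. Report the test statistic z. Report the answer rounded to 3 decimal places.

z_r = atanh(0.749) = 0.970673,  z_0 = atanh(0.51) = 0.562730
SE = 1/√(n−3) = 1/√180 = 0.074536
z = (z_r − z_0)/SE = (0.970673 − 0.562730) / 0.074536 = 0.407943 / 0.074536 = 5.473

5.473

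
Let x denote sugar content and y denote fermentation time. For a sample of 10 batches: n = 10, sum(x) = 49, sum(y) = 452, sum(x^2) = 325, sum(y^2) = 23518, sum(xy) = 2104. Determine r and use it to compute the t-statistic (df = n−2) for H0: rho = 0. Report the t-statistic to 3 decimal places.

-0.627

S_xy = nΣxy − ΣxΣy = 10·2104 − 49·452 = 21040 − 22148 = -1108
S_xx = nΣx² − (Σx)² = 10·325 − 49² = 3250 − 2401 = 849
S_yy = nΣy² − (Σy)² = 10·23518 − 452² = 235180 − 204304 = 30876
r = S_xy / √(S_xx·S_yy) = -1108 / √(849·30876) = -1108 / √26213724 = -1108 / 5119.9340 = -0.2164
t = r·√(n−2)/√(1−r²) = -0.2164·√8 / √(1−0.046829) = -0.612072 / 0.976305 = -0.627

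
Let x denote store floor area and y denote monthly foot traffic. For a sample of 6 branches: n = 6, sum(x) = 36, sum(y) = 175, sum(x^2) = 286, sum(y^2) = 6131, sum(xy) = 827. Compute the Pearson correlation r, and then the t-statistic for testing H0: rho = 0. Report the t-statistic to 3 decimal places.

Numerator: nΣxy − (Σx)(Σy) = 6·827 − (36)(175) = -1338
Denominator: √[(nΣx²−(Σx)²)(nΣy²−(Σy)²)]
  nΣx²−(Σx)² = 6·286 − 1296 = 420;  nΣy²−(Σy)² = 6·6131 − 30625 = 6161
  √(420·6161) = √2587620 = 1608.6081
r = -1338 / 1608.6081 = -0.8318
t = r·√(n−2)/√(1−r²) = -0.8318·√4 / √(1−0.691891) = -1.663600 / 0.555076 = -2.997

-2.997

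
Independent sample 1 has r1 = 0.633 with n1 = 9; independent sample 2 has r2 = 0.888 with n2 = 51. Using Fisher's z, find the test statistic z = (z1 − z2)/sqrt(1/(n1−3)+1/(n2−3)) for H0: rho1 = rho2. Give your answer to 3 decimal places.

-1.538

z1 = atanh(0.633) = 0.746406,  z2 = atanh(0.888) = 1.412387
SE = √(1/(n1−3) + 1/(n2−3)) = √(1/6 + 1/48) = √(0.1666667 + 0.0208333) = √0.1875000 = 0.433013
z = (z1 − z2)/SE = (0.746406 − 1.412387) / 0.433013 = -0.665981 / 0.433013 = -1.538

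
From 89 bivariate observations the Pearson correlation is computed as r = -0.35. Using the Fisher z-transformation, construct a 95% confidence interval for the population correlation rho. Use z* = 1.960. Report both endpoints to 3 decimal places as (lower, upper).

(-0.520, -0.153)

Fisher z: z_r = atanh(r) = ½·ln((1+(-0.35))/(1−(-0.35))) = -0.365444
SE(z) = 1/√(n−3) = 1/√86 = 0.107833
95% ⇒ z* = 1.960; margin = 1.960·0.107833 = 0.211353
CI on z-scale: (-0.576797, -0.154091)
Back-transform: tanh(-0.576797) = -0.520334, tanh(-0.154091) = -0.152883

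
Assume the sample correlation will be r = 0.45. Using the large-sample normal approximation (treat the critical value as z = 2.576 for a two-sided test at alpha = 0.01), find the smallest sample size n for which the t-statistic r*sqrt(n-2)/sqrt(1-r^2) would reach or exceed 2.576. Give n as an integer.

29

r√(n−2)/√(1−r²) ≥ 2.576  ⇔  n−2 ≥ (2.576)²·(1−r²)/r²
(1−r²)/r² = (1−0.2025)/0.2025 = 3.9383
n ≥ 2 + 6.635776·3.9383 = 2 + 26.1337 = 28.1337
⌈28.1337⌉ = 29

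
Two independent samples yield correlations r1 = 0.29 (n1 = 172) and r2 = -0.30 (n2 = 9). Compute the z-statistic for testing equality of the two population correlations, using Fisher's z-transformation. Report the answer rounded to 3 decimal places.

1.464

z1 = atanh(0.29) = 0.298566,  z2 = atanh(-0.30) = -0.309520
SE = √(1/(n1−3) + 1/(n2−3)) = √(1/169 + 1/6) = √(0.0059172 + 0.1666667) = √0.1725839 = 0.415432
z = (z1 − z2)/SE = (0.298566 − (-0.309520)) / 0.415432 = 0.608086 / 0.415432 = 1.464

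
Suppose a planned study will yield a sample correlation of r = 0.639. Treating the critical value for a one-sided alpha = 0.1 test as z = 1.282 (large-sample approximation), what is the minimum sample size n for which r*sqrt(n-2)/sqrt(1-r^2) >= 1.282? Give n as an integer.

5

r√(n−2)/√(1−r²) ≥ 1.282  ⇔  n−2 ≥ (1.282)²·(1−r²)/r²
(1−r²)/r² = (1−0.408321)/0.408321 = 1.4491
n ≥ 2 + 1.643524·1.4491 = 2 + 2.3816 = 4.3816
⌈4.3816⌉ = 5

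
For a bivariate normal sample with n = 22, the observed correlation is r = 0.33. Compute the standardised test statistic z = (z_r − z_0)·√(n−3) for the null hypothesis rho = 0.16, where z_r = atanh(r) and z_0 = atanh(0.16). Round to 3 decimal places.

Fisher z: atanh(0.33) = 0.342828, atanh(0.16) = 0.161387
z = (z_r − z_0)·√(n−3) = (0.342828 − 0.161387)·√19 = 0.181441 · 4.358899 = 0.791

0.791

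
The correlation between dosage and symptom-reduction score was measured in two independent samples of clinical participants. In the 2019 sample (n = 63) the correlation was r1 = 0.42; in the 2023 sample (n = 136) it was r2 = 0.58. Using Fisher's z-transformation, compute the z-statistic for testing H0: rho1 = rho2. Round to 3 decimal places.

z1 = atanh(0.42) = 0.447692,  z2 = atanh(0.58) = 0.662463
SE = √(1/(n1−3) + 1/(n2−3)) = √(1/60 + 1/133) = √(0.0166667 + 0.0075188) = √0.0241855 = 0.155517
z = (z1 − z2)/SE = (0.447692 − 0.662463) / 0.155517 = -0.214771 / 0.155517 = -1.381

-1.381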